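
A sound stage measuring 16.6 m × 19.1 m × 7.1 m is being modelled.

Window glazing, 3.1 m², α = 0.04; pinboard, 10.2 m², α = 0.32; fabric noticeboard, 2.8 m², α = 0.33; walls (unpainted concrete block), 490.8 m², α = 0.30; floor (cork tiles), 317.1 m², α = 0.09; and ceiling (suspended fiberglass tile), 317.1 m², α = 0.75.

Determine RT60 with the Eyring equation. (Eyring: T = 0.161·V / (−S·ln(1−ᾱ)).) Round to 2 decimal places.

S = Σ Sᵢ = 1141.1 m².
Absorption A = 3.1·0.04 + 10.2·0.32 + 2.8·0.33 + 490.8·0.30 + 317.1·0.09 + 317.1·0.75 = 417.916 sabins.
Mean coefficient ᾱ = A/S = 0.3662.
Eyring denominator: −S ln(1−ᾱ) = 520.367.
V = 16.6 × 19.1 × 7.1 = 2251.126 m³.
RT60 = 0.161 × 2251.126 / 520.367 = 0.70 s.

0.70 sec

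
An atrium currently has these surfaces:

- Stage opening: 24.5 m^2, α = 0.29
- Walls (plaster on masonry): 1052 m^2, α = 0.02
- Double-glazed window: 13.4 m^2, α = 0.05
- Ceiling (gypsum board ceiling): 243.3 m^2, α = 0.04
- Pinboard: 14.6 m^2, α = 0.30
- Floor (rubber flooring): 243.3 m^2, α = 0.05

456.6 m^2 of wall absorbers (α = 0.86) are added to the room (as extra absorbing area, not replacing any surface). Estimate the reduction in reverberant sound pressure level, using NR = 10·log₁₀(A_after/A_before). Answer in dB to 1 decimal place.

9.1 dB

Total absorption A_before = 24.5×0.29 + 1052×0.02 + 13.4×0.05 + 243.3×0.04 + 14.6×0.30 + 243.3×0.05
  = 7.105 + 21.040 + 0.670 + 9.732 + 4.380 + 12.165 = 55.092 m^2 sabins.
Added absorption = 456.6 × 0.86 = 392.676 sabins.
A_after = 55.092 + 392.676 = 447.768 sabins.
NR = 10·log₁₀(447.768/55.092) = 9.1 dB.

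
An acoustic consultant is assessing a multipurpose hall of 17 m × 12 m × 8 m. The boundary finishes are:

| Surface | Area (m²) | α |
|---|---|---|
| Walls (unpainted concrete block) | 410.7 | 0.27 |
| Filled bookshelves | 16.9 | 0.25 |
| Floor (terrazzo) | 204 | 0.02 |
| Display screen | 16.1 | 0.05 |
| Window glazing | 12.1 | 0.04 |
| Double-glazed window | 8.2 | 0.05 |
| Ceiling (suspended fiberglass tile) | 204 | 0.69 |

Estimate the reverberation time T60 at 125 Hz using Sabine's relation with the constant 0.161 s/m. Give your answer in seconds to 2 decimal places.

Equivalent absorption area: A = 410.7×0.27 + 16.9×0.25 + 204×0.02 + 16.1×0.05 + 12.1×0.04 + 8.2×0.05 + 204×0.69 = 261.653 m².
V = 17·12·8 = 1632 m³.
T = 0.161 V/A = 0.161·1632/261.653 = 1.00 s.

1.00 seconds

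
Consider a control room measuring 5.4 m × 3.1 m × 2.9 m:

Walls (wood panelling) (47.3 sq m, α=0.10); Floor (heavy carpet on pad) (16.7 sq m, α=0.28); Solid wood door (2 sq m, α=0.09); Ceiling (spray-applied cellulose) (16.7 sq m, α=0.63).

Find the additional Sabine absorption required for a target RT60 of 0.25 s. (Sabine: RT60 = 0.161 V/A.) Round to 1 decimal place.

11.2 sabins

A₁ = Σ Sᵢαᵢ = 47.3*0.10 + 16.7*0.28 + 2*0.09 + 16.7*0.63 = 20.107 sabins.
For T = 0.25 s, need A₂ = 0.161·V/T = 0.161·48.546/0.25 = 31.264 sabins.
Additional absorption ΔA = 31.264 − 20.107 = 11.2 sabins.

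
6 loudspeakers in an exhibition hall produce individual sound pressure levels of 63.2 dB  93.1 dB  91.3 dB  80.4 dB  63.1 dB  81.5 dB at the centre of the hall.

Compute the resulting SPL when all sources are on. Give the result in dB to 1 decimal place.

Sum in the linear (power) domain: Σ 10^(Lᵢ/10) = 10^(63.2/10) + 10^(93.1/10) + 10^(91.3/10) + 10^(80.4/10) + 10^(63.1/10) + 10^(81.5/10) = 3.646e+09.
Combined level = 10 log₁₀(3.646e+09) = 95.6 dB.

95.6 dB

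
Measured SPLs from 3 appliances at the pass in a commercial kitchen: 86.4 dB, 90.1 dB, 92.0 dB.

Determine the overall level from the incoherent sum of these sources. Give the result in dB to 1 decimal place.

Σ 10^(Lᵢ/10) = 3.045e+09.
Combined level = 10 log₁₀(3.045e+09) = 94.8 dB.

94.8 dB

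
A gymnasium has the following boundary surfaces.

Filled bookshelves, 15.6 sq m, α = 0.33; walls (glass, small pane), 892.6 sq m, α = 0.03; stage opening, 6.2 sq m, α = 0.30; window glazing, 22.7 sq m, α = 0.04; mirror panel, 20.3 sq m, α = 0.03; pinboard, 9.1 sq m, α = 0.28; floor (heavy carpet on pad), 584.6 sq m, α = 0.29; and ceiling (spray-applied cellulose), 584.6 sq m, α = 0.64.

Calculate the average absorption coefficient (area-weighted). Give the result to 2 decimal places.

0.27

S = Σ Sᵢ = 15.6 + 892.6 + 6.2 + 22.7 + 20.3 + 9.1 + 584.6 + 584.6 = 2135.7 sq m.
Σ(Sᵢαᵢ) = 15.6*0.33 + 892.6*0.03 + 6.2*0.30 + 22.7*0.04 + 20.3*0.03 + 9.1*0.28 + 584.6*0.29 + 584.6*0.64 = 581.529.
ᾱ = A/S = 0.27.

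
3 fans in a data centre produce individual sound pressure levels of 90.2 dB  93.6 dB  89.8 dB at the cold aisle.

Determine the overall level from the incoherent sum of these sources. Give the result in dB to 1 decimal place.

Converting to relative power and adding: 10^(90.2/10) + 10^(93.6/10) + 10^(89.8/10) = 4.293e+09.
Back to dB: 10·log₁₀ Σ = 96.3 dB.

96.3 dB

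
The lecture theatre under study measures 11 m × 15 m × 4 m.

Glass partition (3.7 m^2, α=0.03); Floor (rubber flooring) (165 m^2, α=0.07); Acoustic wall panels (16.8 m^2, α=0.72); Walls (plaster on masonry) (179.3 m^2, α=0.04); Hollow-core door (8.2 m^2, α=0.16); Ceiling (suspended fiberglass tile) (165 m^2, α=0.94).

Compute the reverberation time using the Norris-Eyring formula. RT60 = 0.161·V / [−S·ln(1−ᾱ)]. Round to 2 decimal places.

Total surface area S = 3.7 + 165 + 16.8 + 179.3 + 8.2 + 165 = 538.0 m^2.
Absorption A = 3.7×0.03 + 165×0.07 + 16.8×0.72 + 179.3×0.04 + 8.2×0.16 + 165×0.94 = 187.341 sabins.
Mean coefficient ᾱ = A/S = 0.3482.
Eyring denominator: −S ln(1−ᾱ) = 230.273.
V = 11 × 15 × 4 = 660 m³.
RT60 = 0.161 × 660 / 230.273 = 0.46 s.

0.46 s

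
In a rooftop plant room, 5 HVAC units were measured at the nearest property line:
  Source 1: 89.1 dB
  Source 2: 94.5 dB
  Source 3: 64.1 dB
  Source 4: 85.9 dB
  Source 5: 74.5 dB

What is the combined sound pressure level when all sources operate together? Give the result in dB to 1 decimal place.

96.1 dB

Σ 10^(Lᵢ/10) = 4.051e+09.
Back to dB: 10·log₁₀ Σ = 96.1 dB.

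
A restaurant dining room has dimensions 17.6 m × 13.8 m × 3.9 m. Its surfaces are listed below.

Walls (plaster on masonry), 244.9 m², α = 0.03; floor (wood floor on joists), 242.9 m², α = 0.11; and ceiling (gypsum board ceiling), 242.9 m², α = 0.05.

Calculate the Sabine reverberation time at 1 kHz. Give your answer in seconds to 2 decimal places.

3.30 s

A = Σ Sᵢαᵢ = 244.9*0.03 + 242.9*0.11 + 242.9*0.05 = 46.211 sabins.
Room volume: 947.232 m³.
T = 0.161 V/A = 0.161·947.232/46.211 = 3.30 s.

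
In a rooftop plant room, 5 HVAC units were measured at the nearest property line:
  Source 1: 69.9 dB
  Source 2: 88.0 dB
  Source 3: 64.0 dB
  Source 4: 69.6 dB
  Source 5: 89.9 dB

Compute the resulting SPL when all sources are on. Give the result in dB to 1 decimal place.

Σ 10^(Lᵢ/10) = 1.63e+09.
Back to dB: 10·log₁₀ Σ = 92.1 dB.

92.1 dB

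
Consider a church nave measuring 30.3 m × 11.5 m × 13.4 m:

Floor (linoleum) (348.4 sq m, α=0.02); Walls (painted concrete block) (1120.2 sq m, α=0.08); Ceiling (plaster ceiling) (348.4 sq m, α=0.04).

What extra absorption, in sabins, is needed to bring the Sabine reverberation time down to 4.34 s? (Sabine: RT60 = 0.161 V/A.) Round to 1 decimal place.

Summing Sᵢαᵢ: 6.968 + 89.616 + 13.936 → A₁ = 110.520 sabins.
Target A₂ = 0.161·4669.23/4.34 = 173.213 sabins (V = 4669.23 m³).
ΔA = A₂ − A₁ = 173.213 − 110.520 = 62.7 sabins.

62.7 sabins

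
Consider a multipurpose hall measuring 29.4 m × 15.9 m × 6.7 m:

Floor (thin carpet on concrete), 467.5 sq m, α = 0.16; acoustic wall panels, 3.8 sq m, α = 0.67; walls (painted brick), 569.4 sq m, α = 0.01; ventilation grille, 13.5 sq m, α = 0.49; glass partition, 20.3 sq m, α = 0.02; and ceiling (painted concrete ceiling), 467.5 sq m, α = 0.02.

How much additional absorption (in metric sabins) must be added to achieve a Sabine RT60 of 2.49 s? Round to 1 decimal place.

Equivalent absorption area: A₁ = 467.5*0.16 + 3.8*0.67 + 569.4*0.01 + 13.5*0.49 + 20.3*0.02 + 467.5*0.02 = 99.411 sq m.
Target A₂ = 0.161·3131.982/2.49 = 202.510 sabins (V = 3131.982 m³).
Additional absorption ΔA = 202.510 − 99.411 = 103.1 sabins.

103.1 sabins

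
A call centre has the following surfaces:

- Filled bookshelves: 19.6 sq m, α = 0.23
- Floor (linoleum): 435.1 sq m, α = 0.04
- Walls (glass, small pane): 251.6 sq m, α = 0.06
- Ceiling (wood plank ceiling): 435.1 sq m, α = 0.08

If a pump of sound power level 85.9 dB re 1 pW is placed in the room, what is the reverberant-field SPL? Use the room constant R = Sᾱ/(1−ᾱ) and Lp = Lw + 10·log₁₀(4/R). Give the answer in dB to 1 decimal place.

Σ(Sᵢαᵢ) = 19.6·0.23 + 435.1·0.04 + 251.6·0.06 + 435.1·0.08 = 71.816; total area S = 1141.4 sq m.
ᾱ = 0.0629, so room constant R = A/(1−ᾱ) = 76.636 sq m.
Lp = Lw + 10 log₁₀(4/R) = 85.9 -12.82 = 73.1 dB.

73.1 dB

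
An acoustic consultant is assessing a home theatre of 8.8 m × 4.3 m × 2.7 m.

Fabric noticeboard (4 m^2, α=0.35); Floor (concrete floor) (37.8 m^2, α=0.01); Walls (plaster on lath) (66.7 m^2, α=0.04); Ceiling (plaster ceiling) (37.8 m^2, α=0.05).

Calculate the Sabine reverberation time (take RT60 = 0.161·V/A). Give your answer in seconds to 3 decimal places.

Equivalent absorption area: A = 4·0.35 + 37.8·0.01 + 66.7·0.04 + 37.8·0.05 = 6.336 m^2.
Room volume: 102.168 m³.
RT60 = 0.161 · V / A = 0.161 × 102.168 / 6.336 = 2.596 s.

2.596 sec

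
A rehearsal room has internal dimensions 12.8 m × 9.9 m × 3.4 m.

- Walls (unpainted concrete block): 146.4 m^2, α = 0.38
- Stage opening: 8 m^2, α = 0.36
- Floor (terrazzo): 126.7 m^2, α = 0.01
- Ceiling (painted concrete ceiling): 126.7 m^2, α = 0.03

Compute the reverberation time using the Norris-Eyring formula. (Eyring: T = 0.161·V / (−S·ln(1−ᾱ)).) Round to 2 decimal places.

S = Σ Sᵢ = 407.8 m^2.
Absorption A = 146.4·0.38 + 8·0.36 + 126.7·0.01 + 126.7·0.03 = 63.580 sabins.
ᾱ = 63.580 / 407.8 = 0.1559.
Eyring denominator: −S ln(1−ᾱ) = 69.116.
V = 12.8 × 9.9 × 3.4 = 430.848 m³.
T = 0.161·V/[−S·ln(1−ᾱ)] = 0.161·430.848/69.116 = 1.00 s.

1.00 seconds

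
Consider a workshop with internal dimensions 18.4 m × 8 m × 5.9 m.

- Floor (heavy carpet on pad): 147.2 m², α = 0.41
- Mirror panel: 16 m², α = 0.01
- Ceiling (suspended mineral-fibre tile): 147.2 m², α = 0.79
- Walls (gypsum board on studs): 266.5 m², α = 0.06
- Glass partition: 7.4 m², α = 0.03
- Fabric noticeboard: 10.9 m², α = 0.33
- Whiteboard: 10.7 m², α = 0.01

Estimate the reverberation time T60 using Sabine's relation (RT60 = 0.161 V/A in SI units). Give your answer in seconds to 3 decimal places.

0.711 seconds

Summing Sᵢαᵢ: 60.352 + 0.160 + 116.288 + 15.990 + 0.222 + 3.597 + 0.107 → A = 196.716 sabins.
Volume V = 18.4 × 8 × 5.9 = 868.48 m³.
RT60 = 0.161 · V / A = 0.161 × 868.48 / 196.716 = 0.711 s.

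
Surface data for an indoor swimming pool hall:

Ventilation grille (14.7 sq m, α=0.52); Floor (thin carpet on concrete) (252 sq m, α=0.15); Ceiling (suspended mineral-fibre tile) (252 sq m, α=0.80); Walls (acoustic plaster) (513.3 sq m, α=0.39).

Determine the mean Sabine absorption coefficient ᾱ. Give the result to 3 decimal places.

S = Σ Sᵢ = 14.7 + 252 + 252 + 513.3 = 1032.0 sq m.
Weighted sum Σ Sα = 447.231.
ᾱ = 447.231 / 1032.0 = 0.433.

0.433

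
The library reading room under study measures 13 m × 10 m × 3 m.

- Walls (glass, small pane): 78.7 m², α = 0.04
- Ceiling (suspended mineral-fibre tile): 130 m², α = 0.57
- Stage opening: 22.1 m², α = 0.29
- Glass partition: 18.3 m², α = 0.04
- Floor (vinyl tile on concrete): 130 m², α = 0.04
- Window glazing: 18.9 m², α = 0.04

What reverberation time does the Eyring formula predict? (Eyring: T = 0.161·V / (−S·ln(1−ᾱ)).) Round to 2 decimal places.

S = Σ Sᵢ = 398.0 m².
Σ(Sᵢαᵢ) = 78.7×0.04 + 130×0.57 + 22.1×0.29 + 18.3×0.04 + 130×0.04 + 18.9×0.04 = 90.345.
ᾱ = 90.345 / 398.0 = 0.2270.
Eyring denominator: −S ln(1−ᾱ) = 102.476.
V = 13 × 10 × 3 = 390 m³.
RT60 = 0.161 × 390 / 102.476 = 0.61 s.

0.61 seconds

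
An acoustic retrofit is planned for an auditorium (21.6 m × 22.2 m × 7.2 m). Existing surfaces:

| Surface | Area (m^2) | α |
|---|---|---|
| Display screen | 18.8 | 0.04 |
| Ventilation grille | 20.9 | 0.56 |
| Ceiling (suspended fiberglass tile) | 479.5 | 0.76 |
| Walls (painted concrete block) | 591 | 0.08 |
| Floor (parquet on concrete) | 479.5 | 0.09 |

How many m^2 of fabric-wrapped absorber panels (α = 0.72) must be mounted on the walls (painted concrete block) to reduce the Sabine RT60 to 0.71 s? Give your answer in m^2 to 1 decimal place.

493.1

Equivalent absorption area: A₁ = 18.8×0.04 + 20.9×0.56 + 479.5×0.76 + 591×0.08 + 479.5×0.09 = 467.311 m^2.
V = 3452.544 m³. Target absorption A₂ = 0.161 × 3452.544 / 0.71 = 782.901 sabins.
ΔA needed = 782.901 − 467.311 = 315.590 sabins.
Each m^2 of panel replacing the walls (painted concrete block) adds (0.72 − 0.08) = 0.64 sabins.
Panel area = 315.590 / 0.64 = 493.1 m^2.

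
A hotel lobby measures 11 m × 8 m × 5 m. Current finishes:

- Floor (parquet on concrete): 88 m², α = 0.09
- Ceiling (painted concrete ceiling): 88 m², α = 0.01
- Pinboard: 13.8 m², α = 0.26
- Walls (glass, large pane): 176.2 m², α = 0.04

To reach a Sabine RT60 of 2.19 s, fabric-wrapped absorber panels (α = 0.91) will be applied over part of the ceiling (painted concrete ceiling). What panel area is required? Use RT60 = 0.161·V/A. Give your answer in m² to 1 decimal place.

14.3

Summing Sᵢαᵢ: 7.920 + 0.880 + 3.588 + 7.048 → A₁ = 19.436 sabins.
V = 440 m³. Target absorption A₂ = 0.161 × 440 / 2.19 = 32.347 sabins.
ΔA needed = 32.347 − 19.436 = 12.911 sabins.
Net gain per m²: Δα = 0.91 − 0.01 = 0.90.
Area = ΔA/Δα = 12.911/0.90 = 14.3 m².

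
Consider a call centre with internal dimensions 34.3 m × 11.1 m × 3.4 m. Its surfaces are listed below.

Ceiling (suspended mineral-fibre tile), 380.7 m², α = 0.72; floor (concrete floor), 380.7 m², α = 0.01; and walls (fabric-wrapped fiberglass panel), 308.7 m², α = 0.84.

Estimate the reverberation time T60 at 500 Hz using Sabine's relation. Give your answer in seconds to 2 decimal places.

0.39 s

Summing Sᵢαᵢ: 274.104 + 3.807 + 259.308 → A = 537.219 sabins.
Volume V = 34.3 × 11.1 × 3.4 = 1294.482 m³.
T = 0.161 V/A = 0.161·1294.482/537.219 = 0.39 s.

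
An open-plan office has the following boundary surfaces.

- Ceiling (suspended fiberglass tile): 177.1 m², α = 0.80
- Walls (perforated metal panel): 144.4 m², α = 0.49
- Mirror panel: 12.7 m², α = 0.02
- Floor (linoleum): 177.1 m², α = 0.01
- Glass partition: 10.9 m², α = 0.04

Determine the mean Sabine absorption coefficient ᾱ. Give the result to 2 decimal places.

0.41

Total surface area S = 522.2 m².
Weighted sum Σ Sα = 214.897.
ᾱ = A/S = 0.41.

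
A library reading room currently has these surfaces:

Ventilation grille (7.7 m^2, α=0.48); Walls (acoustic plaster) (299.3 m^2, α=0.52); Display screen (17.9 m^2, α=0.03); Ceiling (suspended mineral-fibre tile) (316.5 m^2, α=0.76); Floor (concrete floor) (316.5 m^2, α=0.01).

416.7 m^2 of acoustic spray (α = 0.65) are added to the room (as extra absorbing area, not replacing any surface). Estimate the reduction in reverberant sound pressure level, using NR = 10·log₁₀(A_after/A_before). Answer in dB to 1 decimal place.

Equivalent absorption area: A_before = 7.7·0.48 + 299.3·0.52 + 17.9·0.03 + 316.5·0.76 + 316.5·0.01 = 403.574 m^2.
Treatment contributes 416.7·0.65 = 270.855 sabins.
A_after = 403.574 + 270.855 = 674.429 sabins.
Reduction = 10 log₁₀(A_after/A_before) = 10 log₁₀(1.6711) = 2.2 dB.

2.2 dB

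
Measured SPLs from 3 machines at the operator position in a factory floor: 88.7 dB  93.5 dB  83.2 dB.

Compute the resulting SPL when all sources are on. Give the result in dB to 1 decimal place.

Sum in the linear (power) domain: Σ 10^(Lᵢ/10) = 10^(88.7/10) + 10^(93.5/10) + 10^(83.2/10) = 3.189e+09.
Combined level = 10 log₁₀(3.189e+09) = 95.0 dB.

95.0 dB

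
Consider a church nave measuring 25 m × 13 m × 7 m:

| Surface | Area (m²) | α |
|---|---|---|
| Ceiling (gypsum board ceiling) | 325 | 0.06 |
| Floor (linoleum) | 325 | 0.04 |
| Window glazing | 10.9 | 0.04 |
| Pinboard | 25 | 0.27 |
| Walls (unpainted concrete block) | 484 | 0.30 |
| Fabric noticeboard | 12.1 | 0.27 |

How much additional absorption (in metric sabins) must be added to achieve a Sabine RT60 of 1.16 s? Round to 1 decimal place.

Equivalent absorption area: A₁ = 325×0.06 + 325×0.04 + 10.9×0.04 + 25×0.27 + 484×0.30 + 12.1×0.27 = 188.153 m².
Target A₂ = 0.161·2275/1.16 = 315.754 sabins (V = 2275 m³).
Shortfall: 315.754 − 188.153 = 127.6 sabins.

127.6 sabins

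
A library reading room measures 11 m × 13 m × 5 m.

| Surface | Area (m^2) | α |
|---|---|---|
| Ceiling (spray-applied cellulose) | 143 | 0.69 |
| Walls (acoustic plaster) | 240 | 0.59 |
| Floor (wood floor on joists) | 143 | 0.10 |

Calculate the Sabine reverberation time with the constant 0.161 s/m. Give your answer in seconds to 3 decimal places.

0.452 sec

Summing Sᵢαᵢ: 98.670 + 141.600 + 14.300 → A = 254.570 sabins.
Volume V = 11 × 13 × 5 = 715 m³.
RT60 = 0.161 · V / A = 0.161 × 715 / 254.570 = 0.452 s.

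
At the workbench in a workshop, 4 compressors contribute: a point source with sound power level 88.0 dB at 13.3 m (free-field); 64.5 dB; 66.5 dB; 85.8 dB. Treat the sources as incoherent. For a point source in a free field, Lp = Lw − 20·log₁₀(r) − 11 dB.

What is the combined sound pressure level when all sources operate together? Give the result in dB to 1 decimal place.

Source at 13.3 m: Lp = 88.0 − 20·log₁₀(13.3) − 11 = 54.5 dB.
Sum in the linear (power) domain: Σ 10^(Lᵢ/10) = 10^(54.5/10) + 10^(64.5/10) + 10^(66.5/10) + 10^(85.8/10) = 3.878e+08.
Back to dB: 10·log₁₀ Σ = 85.9 dB.

85.9 dB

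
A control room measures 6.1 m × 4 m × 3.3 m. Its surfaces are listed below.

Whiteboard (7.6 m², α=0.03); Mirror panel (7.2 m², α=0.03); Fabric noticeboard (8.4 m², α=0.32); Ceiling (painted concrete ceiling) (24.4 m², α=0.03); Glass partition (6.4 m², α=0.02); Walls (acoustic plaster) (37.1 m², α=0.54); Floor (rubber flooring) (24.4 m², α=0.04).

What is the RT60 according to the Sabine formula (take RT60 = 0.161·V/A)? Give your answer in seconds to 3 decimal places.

Total absorption A = 7.6*0.03 + 7.2*0.03 + 8.4*0.32 + 24.4*0.03 + 6.4*0.02 + 37.1*0.54 + 24.4*0.04
  = 0.228 + 0.216 + 2.688 + 0.732 + 0.128 + 20.034 + 0.976 = 25.002 m² sabins.
Room volume: 80.52 m³.
Sabine: RT60 = 0.161 × 80.52 / 25.002 = 0.519 s.

0.519 s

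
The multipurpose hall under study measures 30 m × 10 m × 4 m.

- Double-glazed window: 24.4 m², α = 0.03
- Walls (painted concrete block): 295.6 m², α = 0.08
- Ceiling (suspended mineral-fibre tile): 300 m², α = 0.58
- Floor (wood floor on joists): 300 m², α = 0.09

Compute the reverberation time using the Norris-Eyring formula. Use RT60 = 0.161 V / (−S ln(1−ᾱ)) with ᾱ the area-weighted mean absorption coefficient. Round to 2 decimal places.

0.75 s

Total surface area S = 24.4 + 295.6 + 300 + 300 = 920.0 m².
Absorption A = 24.4×0.03 + 295.6×0.08 + 300×0.58 + 300×0.09 = 225.380 sabins.
ᾱ = 225.380 / 920.0 = 0.2450.
−S·ln(1−ᾱ) = −920.0 × ln(1 − 0.2450) = 258.555.
V = 30 × 10 × 4 = 1200 m³.
T = 0.161·V/[−S·ln(1−ᾱ)] = 0.161·1200/258.555 = 0.75 s.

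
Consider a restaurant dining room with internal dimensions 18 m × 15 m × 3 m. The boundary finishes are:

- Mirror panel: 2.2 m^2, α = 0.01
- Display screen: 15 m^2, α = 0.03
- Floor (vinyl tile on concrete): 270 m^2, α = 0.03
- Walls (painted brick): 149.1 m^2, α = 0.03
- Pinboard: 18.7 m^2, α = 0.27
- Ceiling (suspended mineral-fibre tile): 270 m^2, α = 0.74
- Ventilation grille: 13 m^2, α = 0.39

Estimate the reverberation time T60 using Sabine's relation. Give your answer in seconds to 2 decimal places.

0.58 s

Equivalent absorption area: A = 2.2·0.01 + 15·0.03 + 270·0.03 + 149.1·0.03 + 18.7·0.27 + 270·0.74 + 13·0.39 = 222.964 m^2.
V = 18·15·3 = 810 m³.
T = 0.161 V/A = 0.161·810/222.964 = 0.58 s.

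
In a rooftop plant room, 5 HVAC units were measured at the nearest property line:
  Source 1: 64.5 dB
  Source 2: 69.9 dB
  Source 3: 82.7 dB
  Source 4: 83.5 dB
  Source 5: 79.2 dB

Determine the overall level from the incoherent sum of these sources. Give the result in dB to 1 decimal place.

Converting to relative power and adding: 10^(64.5/10) + 10^(69.9/10) + 10^(82.7/10) + 10^(83.5/10) + 10^(79.2/10) = 5.058e+08.
Back to dB: 10·log₁₀ Σ = 87.0 dB.

87.0 dB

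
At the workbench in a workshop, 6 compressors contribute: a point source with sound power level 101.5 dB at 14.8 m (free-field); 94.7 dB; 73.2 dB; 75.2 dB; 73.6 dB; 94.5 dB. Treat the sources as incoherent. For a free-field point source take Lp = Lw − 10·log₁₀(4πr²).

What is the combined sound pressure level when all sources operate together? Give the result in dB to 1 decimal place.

Source at 14.8 m: Lp = 101.5 − 10·log₁₀(4π·14.8²) = 101.5 − 10·log₁₀(2752.538) = 67.1 dB.
Converting to relative power and adding: 10^(67.1/10) + 10^(94.7/10) + 10^(73.2/10) + 10^(75.2/10) + 10^(73.6/10) + 10^(94.5/10) = 5.852e+09.
L_total = 10·log₁₀(5.852e+09) = 97.7 dB.

97.7 dB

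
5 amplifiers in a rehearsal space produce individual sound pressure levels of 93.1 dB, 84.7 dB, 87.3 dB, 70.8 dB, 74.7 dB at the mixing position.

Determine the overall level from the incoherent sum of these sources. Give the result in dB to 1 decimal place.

94.6 dB

Sum in the linear (power) domain: Σ 10^(Lᵢ/10) = 10^(93.1/10) + 10^(84.7/10) + 10^(87.3/10) + 10^(70.8/10) + 10^(74.7/10) = 2.915e+09.
Back to dB: 10·log₁₀ Σ = 94.6 dB.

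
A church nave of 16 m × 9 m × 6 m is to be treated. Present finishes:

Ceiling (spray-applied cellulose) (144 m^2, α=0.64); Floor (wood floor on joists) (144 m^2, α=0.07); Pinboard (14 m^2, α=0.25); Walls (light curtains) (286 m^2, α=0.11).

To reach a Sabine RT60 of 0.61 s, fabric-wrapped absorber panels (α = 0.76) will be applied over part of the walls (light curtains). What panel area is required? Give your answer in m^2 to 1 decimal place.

139.8

Equivalent absorption area: A₁ = 144·0.64 + 144·0.07 + 14·0.25 + 286·0.11 = 137.200 m^2.
V = 864 m³. Target absorption A₂ = 0.161 × 864 / 0.61 = 228.039 sabins.
ΔA needed = 228.039 − 137.200 = 90.839 sabins.
Each m^2 of panel replacing the walls (light curtains) adds (0.76 − 0.11) = 0.65 sabins.
Panel area = 90.839 / 0.65 = 139.8 m^2.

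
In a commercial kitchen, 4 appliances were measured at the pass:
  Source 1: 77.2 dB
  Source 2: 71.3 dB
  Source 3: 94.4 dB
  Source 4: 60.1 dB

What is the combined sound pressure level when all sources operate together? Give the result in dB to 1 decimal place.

94.5 dB

Σ 10^(Lᵢ/10) = 2.821e+09.
L_total = 10·log₁₀(2.821e+09) = 94.5 dB.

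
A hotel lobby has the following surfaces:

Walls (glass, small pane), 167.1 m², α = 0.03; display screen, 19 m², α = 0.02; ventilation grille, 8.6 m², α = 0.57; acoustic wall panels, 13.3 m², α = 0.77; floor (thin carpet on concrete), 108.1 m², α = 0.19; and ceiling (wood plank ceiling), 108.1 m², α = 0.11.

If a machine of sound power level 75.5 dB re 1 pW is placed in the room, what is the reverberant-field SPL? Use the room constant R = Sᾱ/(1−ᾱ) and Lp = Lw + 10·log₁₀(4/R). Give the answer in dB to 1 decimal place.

A = 52.966 sabins; S = 424.2 m².
ᾱ = 0.1249, so room constant R = A/(1−ᾱ) = 60.526 m².
Lp = Lw + 10 log₁₀(4/R) = 75.5 -11.80 = 63.7 dB.

63.7 dB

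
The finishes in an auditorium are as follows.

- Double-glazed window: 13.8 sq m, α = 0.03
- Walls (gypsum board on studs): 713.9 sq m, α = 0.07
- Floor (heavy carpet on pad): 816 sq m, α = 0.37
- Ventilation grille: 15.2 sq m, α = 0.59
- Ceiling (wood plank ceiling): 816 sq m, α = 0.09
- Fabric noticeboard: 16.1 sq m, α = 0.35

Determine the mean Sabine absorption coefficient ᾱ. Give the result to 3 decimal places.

Total surface area S = 2391.0 sq m.
A = 13.8×0.03 + 713.9×0.07 + 816×0.37 + 15.2×0.59 + 816×0.09 + 16.1×0.35 = 440.350 sabins.
ᾱ = 440.350 / 2391.0 = 0.184.

0.184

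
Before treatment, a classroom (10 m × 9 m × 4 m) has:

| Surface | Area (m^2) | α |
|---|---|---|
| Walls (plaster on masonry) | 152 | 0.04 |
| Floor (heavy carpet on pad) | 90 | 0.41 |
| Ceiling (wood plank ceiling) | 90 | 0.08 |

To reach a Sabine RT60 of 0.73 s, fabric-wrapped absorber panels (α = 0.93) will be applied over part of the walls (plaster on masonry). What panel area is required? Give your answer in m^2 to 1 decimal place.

Summing Sᵢαᵢ: 6.080 + 36.900 + 7.200 → A₁ = 50.180 sabins.
Required A₂ = 0.161·360/0.73 = 79.397 sabins.
Absorption to add: 79.397 − 50.180 = 29.217 sabins.
Each m^2 of panel replacing the walls (plaster on masonry) adds (0.93 − 0.04) = 0.89 sabins.
Area = ΔA/Δα = 29.217/0.89 = 32.8 m^2.

32.8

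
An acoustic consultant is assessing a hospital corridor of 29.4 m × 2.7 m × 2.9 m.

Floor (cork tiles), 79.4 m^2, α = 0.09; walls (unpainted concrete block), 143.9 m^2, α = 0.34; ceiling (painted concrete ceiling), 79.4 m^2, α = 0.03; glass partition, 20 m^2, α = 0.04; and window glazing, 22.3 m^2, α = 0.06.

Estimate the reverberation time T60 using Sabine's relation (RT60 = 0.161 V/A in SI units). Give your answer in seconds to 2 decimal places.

A = Σ Sᵢαᵢ = 79.4×0.09 + 143.9×0.34 + 79.4×0.03 + 20×0.04 + 22.3×0.06 = 60.592 sabins.
V = 29.4·2.7·2.9 = 230.202 m³.
RT60 = 0.161 · V / A = 0.161 × 230.202 / 60.592 = 0.61 s.

0.61 s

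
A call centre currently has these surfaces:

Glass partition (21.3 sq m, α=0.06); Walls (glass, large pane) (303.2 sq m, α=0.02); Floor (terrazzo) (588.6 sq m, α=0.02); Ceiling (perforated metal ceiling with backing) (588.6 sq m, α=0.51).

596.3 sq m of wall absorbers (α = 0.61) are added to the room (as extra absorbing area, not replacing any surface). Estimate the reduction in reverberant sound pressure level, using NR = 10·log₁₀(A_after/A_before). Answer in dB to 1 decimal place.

3.3 dB

Equivalent absorption area: A_before = 21.3×0.06 + 303.2×0.02 + 588.6×0.02 + 588.6×0.51 = 319.300 sq m.
Added absorption = 596.3 × 0.61 = 363.743 sabins.
New total A_after = 683.043 sabins.
Reduction = 10 log₁₀(A_after/A_before) = 10 log₁₀(2.1392) = 3.3 dB.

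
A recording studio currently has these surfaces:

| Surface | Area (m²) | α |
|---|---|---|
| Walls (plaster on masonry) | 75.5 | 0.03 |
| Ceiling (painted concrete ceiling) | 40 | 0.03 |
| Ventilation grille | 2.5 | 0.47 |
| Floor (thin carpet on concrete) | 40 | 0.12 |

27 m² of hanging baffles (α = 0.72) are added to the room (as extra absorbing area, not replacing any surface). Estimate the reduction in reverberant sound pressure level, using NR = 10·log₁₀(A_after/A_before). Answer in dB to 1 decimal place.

Summing Sᵢαᵢ: 2.265 + 1.200 + 1.175 + 4.800 → A_before = 9.440 sabins.
Added absorption = 27 × 0.72 = 19.440 sabins.
A_after = 9.440 + 19.440 = 28.880 sabins.
Reduction = 10 log₁₀(A_after/A_before) = 10 log₁₀(3.0593) = 4.9 dB.

4.9 dB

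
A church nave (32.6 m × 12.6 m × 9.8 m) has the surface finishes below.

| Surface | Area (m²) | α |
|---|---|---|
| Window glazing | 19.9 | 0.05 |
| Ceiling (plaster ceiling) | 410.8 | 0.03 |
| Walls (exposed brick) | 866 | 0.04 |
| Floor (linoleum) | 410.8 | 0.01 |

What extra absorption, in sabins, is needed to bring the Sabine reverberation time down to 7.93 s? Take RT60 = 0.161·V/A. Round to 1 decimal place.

A₁ = Σ Sᵢαᵢ = 19.9*0.05 + 410.8*0.03 + 866*0.04 + 410.8*0.01 = 52.067 sabins.
For T = 7.93 s, need A₂ = 0.161·V/T = 0.161·4025.448/7.93 = 81.727 sabins.
Shortfall: 81.727 − 52.067 = 29.7 sabins.

29.7 sabins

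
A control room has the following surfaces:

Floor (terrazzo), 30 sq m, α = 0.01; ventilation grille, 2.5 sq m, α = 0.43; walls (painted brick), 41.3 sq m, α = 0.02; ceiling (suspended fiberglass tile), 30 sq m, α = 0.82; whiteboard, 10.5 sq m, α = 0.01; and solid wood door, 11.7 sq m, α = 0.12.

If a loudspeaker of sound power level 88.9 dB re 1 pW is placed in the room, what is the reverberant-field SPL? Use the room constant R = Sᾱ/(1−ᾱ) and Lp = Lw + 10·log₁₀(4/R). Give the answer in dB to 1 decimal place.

Σ(Sᵢαᵢ) = 30·0.01 + 2.5·0.43 + 41.3·0.02 + 30·0.82 + 10.5·0.01 + 11.7·0.12 = 28.310; total area S = 126.0 sq m.
ᾱ = 0.2247, so room constant R = A/(1−ᾱ) = 36.515 sq m.
Lp = Lw + 10 log₁₀(4/R) = 88.9 -9.60 = 79.3 dB.

79.3 dB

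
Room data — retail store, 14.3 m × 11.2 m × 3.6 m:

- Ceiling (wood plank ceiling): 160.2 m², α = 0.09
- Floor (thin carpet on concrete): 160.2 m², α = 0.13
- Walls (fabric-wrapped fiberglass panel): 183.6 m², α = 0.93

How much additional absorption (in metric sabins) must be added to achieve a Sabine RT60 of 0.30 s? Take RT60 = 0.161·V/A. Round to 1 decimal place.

Total absorption A₁ = 160.2·0.09 + 160.2·0.13 + 183.6·0.93
  = 14.418 + 20.826 + 170.748 = 205.992 m² sabins.
V = 576.576 m³. Required absorption A₂ = 0.161 × 576.576 / 0.30 = 309.429 sabins.
Shortfall: 309.429 − 205.992 = 103.4 sabins.

103.4 sabins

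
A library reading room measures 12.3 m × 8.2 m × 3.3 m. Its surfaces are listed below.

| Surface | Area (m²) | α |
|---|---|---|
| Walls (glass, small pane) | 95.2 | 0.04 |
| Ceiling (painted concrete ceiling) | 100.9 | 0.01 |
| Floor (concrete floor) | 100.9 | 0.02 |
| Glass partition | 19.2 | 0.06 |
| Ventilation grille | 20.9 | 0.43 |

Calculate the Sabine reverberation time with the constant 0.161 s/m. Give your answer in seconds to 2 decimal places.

3.16 s

Summing Sᵢαᵢ: 3.808 + 1.009 + 2.018 + 1.152 + 8.987 → A = 16.974 sabins.
Volume V = 12.3 × 8.2 × 3.3 = 332.838 m³.
Sabine: RT60 = 0.161 × 332.838 / 16.974 = 3.16 s.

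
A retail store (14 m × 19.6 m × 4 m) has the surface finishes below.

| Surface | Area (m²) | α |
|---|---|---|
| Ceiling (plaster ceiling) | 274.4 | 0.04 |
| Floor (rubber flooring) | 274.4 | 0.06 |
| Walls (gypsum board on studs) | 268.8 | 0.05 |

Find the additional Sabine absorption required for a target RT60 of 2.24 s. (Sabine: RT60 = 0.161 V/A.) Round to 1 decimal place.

Total absorption A₁ = 274.4·0.04 + 274.4·0.06 + 268.8·0.05
  = 10.976 + 16.464 + 13.440 = 40.880 m² sabins.
Target A₂ = 0.161·1097.6/2.24 = 78.890 sabins (V = 1097.6 m³).
Shortfall: 78.890 − 40.880 = 38.0 sabins.

38.0 sabins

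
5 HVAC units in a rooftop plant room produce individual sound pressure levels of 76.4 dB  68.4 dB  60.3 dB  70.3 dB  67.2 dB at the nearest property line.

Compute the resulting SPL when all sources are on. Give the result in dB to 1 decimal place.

Σ 10^(Lᵢ/10) = 6.76e+07.
Combined level = 10 log₁₀(6.76e+07) = 78.3 dB.

78.3 dB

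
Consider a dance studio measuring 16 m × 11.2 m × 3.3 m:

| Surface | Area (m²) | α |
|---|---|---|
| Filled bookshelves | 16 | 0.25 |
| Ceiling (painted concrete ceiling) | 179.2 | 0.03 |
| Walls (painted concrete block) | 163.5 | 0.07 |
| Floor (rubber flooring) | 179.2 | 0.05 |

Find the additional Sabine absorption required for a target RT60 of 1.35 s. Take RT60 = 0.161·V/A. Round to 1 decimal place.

40.7 sabins

Summing Sᵢαᵢ: 4.000 + 5.376 + 11.445 + 8.960 → A₁ = 29.781 sabins.
For T = 1.35 s, need A₂ = 0.161·V/T = 0.161·591.36/1.35 = 70.525 sabins.
ΔA = A₂ − A₁ = 70.525 − 29.781 = 40.7 sabins.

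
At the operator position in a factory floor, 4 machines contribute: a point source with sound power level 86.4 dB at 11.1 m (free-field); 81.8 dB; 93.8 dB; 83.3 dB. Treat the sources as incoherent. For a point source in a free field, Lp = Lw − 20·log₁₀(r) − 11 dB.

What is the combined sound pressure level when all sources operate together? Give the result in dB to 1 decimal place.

Source at 11.1 m: Lp = 86.4 − 20·log₁₀(11.1) − 11 = 54.5 dB.
Converting to relative power and adding: 10^(54.5/10) + 10^(81.8/10) + 10^(93.8/10) + 10^(83.3/10) = 2.764e+09.
Back to dB: 10·log₁₀ Σ = 94.4 dB.

94.4 dB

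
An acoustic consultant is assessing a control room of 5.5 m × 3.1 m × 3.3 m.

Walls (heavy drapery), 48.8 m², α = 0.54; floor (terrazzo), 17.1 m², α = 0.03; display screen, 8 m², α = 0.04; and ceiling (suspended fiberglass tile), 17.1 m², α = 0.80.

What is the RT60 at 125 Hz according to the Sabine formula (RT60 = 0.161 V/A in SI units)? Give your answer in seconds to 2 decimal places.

0.22 s

Total absorption A = 48.8·0.54 + 17.1·0.03 + 8·0.04 + 17.1·0.80
  = 26.352 + 0.513 + 0.320 + 13.680 = 40.865 m² sabins.
Volume V = 5.5 × 3.1 × 3.3 = 56.265 m³.
Sabine: RT60 = 0.161 × 56.265 / 40.865 = 0.22 s.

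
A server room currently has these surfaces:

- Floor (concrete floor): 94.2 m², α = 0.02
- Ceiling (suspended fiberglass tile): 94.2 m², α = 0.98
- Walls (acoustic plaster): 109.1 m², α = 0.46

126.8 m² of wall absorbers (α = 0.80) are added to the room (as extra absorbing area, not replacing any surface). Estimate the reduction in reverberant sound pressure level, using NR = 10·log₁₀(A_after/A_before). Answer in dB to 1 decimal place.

2.3 dB

Equivalent absorption area: A_before = 94.2×0.02 + 94.2×0.98 + 109.1×0.46 = 144.386 m².
Added absorption = 126.8 × 0.80 = 101.440 sabins.
A_after = 144.386 + 101.440 = 245.826 sabins.
NR = 10·log₁₀(245.826/144.386) = 2.3 dB.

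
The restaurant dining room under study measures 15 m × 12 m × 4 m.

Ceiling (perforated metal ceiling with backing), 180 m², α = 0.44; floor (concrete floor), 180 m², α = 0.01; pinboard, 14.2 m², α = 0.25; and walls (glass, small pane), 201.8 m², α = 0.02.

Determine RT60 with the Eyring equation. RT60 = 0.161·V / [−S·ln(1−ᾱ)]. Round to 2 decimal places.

Total surface area S = 180 + 180 + 14.2 + 201.8 = 576.0 m².
Absorption A = 180×0.44 + 180×0.01 + 14.2×0.25 + 201.8×0.02 = 88.586 sabins.
ᾱ = 88.586 / 576.0 = 0.1538.
Eyring denominator: −S ln(1−ᾱ) = 96.192.
V = 15 × 12 × 4 = 720 m³.
RT60 = 0.161 × 720 / 96.192 = 1.21 s.

1.21 s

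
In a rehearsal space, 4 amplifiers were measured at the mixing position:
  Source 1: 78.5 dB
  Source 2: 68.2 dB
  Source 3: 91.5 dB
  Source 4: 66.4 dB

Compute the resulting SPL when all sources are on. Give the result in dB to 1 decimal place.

91.7 dB

Σ 10^(Lᵢ/10) = 1.494e+09.
Back to dB: 10·log₁₀ Σ = 91.7 dB.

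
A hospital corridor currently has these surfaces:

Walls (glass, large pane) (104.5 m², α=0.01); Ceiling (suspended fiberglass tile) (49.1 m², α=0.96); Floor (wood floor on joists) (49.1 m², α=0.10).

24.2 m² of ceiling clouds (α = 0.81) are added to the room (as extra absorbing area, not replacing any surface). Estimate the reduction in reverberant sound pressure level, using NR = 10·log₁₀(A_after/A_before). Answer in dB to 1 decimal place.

1.4 dB

A_before = Σ Sᵢαᵢ = 104.5·0.01 + 49.1·0.96 + 49.1·0.10 = 53.091 sabins.
Added absorption = 24.2 × 0.81 = 19.602 sabins.
A_after = 53.091 + 19.602 = 72.693 sabins.
Reduction = 10 log₁₀(A_after/A_before) = 10 log₁₀(1.3692) = 1.4 dB.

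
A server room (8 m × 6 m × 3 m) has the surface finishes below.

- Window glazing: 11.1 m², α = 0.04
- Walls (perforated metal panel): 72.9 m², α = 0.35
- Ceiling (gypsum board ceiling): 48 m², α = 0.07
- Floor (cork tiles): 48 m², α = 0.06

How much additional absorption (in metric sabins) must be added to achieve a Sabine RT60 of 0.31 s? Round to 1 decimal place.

Total absorption A₁ = 11.1×0.04 + 72.9×0.35 + 48×0.07 + 48×0.06
  = 0.444 + 25.515 + 3.360 + 2.880 = 32.199 m² sabins.
For T = 0.31 s, need A₂ = 0.161·V/T = 0.161·144/0.31 = 74.787 sabins.
ΔA = A₂ − A₁ = 74.787 − 32.199 = 42.6 sabins.

42.6 sabins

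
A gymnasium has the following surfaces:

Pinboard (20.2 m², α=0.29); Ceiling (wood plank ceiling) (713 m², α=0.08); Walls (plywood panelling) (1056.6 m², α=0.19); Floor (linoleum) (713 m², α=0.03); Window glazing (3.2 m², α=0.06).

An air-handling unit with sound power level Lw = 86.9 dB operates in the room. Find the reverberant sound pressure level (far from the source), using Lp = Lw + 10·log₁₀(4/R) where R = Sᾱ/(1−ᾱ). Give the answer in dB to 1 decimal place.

A = 285.234 sabins; S = 2506.0 m².
ᾱ = 285.234/2506.0 = 0.1138; R = Sᾱ/(1−ᾱ) = 285.234/(1−0.1138) = 321.862 m².
Lp = 86.9 + 10·log₁₀(4/321.862) = 86.9 + (-19.06) = 67.8 dB.

67.8 dB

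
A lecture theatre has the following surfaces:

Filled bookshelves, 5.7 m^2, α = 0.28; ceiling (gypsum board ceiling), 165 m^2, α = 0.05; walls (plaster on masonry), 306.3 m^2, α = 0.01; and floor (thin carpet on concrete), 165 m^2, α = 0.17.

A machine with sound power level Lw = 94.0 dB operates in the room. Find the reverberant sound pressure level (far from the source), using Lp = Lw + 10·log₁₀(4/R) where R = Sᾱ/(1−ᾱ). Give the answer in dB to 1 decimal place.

83.6 dB

A = 40.959 sabins; S = 642.0 m^2.
ᾱ = 40.959/642.0 = 0.0638; R = Sᾱ/(1−ᾱ) = 40.959/(1−0.0638) = 43.750 m^2.
Lp = 94.0 + 10·log₁₀(4/43.750) = 94.0 + (-10.39) = 83.6 dB.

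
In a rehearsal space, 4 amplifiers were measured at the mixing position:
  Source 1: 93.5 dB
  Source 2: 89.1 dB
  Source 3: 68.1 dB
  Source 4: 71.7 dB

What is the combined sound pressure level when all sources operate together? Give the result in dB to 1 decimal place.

94.9 dB

Converting to relative power and adding: 10^(93.5/10) + 10^(89.1/10) + 10^(68.1/10) + 10^(71.7/10) = 3.073e+09.
L_total = 10·log₁₀(3.073e+09) = 94.9 dB.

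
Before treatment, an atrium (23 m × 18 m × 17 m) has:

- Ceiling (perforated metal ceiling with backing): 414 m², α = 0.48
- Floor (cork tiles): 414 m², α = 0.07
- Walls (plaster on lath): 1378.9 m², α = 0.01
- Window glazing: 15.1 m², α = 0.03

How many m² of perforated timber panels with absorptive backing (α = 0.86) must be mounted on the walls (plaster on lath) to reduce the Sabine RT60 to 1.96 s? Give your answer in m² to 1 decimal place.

Total absorption A₁ = 414·0.48 + 414·0.07 + 1378.9·0.01 + 15.1·0.03
  = 198.720 + 28.980 + 13.789 + 0.453 = 241.942 m² sabins.
V = 7038 m³. Target absorption A₂ = 0.161 × 7038 / 1.96 = 578.121 sabins.
Absorption to add: 578.121 − 241.942 = 336.179 sabins.
Net gain per m²: Δα = 0.86 − 0.01 = 0.85.
Area = ΔA/Δα = 336.179/0.85 = 395.5 m².

395.5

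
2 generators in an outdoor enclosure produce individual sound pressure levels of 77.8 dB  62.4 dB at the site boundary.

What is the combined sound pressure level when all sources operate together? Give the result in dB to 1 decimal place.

Converting to relative power and adding: 10^(77.8/10) + 10^(62.4/10) = 6.199e+07.
Back to dB: 10·log₁₀ Σ = 77.9 dB.

77.9 dB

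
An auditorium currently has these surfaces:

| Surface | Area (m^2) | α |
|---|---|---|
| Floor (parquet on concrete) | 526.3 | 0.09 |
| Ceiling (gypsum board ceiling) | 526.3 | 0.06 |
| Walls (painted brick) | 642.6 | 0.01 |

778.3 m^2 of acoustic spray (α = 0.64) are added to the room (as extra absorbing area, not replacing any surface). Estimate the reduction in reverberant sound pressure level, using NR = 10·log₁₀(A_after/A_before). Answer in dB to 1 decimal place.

8.3 dB

Equivalent absorption area: A_before = 526.3×0.09 + 526.3×0.06 + 642.6×0.01 = 85.371 m^2.
Treatment contributes 778.3·0.64 = 498.112 sabins.
New total A_after = 583.483 sabins.
Reduction = 10 log₁₀(A_after/A_before) = 10 log₁₀(6.8347) = 8.3 dB.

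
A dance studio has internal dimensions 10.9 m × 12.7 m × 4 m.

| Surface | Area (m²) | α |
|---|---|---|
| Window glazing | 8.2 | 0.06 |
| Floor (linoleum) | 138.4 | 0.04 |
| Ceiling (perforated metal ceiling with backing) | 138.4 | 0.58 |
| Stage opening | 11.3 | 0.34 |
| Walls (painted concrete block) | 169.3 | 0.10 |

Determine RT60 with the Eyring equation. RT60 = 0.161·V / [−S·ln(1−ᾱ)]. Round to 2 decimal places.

0.73 seconds

S = Σ Sᵢ = 465.6 m².
Absorption A = 8.2·0.06 + 138.4·0.04 + 138.4·0.58 + 11.3·0.34 + 169.3·0.10 = 107.072 sabins.
Mean coefficient ᾱ = A/S = 0.2300.
Eyring denominator: −S ln(1−ᾱ) = 121.691.
V = 10.9 × 12.7 × 4 = 553.72 m³.
RT60 = 0.161 × 553.72 / 121.691 = 0.73 s.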